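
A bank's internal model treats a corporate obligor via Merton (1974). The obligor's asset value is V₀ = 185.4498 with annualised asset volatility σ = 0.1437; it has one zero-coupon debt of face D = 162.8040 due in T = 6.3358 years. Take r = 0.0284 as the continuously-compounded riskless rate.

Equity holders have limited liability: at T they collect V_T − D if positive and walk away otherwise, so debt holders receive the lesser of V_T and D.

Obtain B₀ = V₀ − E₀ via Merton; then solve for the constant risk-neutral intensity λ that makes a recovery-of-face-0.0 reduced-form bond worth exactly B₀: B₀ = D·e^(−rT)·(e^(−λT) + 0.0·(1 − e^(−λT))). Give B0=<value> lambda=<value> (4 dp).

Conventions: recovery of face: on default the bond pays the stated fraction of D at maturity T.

Equity is a call on the firm's assets struck at D = 162.8040:
d₁ = [ln(V₀/D) + (r + σ²/2)T] / (σ√T)
   = [ln(185.4498/162.8040) + (0.0284 + 0.5·0.1437²)·6.3358] / (0.1437·√6.3358)
   = [0.130237 + 0.245353] / 0.361707 = 1.038381
d₂ = d₁ − σ√T = 1.038381 − 0.361707 = 0.676673
N(d₁) = 0.850454,  N(d₂) = 0.750693,  e^(−rT) = 0.835323
E₀ = V₀·N(d₁) − D·e^(−rT)·N(d₂)
   = 185.4498·0.850454 − 162.8040·0.835323·0.750693 = 55.626702
B₀ = V₀ − E₀ = 185.4498 − 55.626702 = 129.823098
e^(−λT) = (B₀·e^(rT)/D − 0)/(1 − 0) = (129.8231·1.197142/162.8040 − 0)/1 = 0.95462418
λ = −ln(0.95462418)/6.3358 = 0.007329

B0=129.8231 lambda=0.0073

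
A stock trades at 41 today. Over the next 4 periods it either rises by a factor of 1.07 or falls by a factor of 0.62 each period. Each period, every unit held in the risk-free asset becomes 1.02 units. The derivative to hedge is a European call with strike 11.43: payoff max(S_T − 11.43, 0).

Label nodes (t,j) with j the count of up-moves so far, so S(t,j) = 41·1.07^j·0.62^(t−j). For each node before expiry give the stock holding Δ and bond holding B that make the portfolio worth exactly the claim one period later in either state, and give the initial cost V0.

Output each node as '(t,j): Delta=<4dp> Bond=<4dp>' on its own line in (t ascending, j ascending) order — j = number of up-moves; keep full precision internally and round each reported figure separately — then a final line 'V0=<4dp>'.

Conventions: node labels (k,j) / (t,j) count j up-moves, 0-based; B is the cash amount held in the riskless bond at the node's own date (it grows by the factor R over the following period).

Arbitrage-free pricing uses the up-move probability p* = (R−d)/(u−d) = 0.8889, discounting each step at R = 1.02.
Expiry values: V(4,0)=0.0000, V(4,1)=0.0000, V(4,2)=6.6141, V(4,3)=19.7106, V(4,4)=42.3126
(3,0): S=9.7714. Δ = (V_up−V_dn)/(S_up−S_dn) = (0.0000−0.0000)/(10.4554−6.0583) = 0.0000. V = [p*·0.0000 + (1−p*)·0.0000]/1.02 = 0.0000. B = V − Δ·S = 0.0000.
(3,1): S=16.8636. Δ = (V_up−V_dn)/(S_up−S_dn) = (6.6141−0.0000)/(18.0441−10.4554) = 0.8716. V = [p*·6.6141 + (1−p*)·0.0000]/1.02 = 5.7639. B = V − Δ·S = -8.9341.
(3,2): S=29.1034. Δ = (V_up−V_dn)/(S_up−S_dn) = (19.7106−6.6141)/(31.1406−18.0441) = 1.0000. V = [p*·19.7106 + (1−p*)·6.6141]/1.02 = 17.8975. B = V − Δ·S = -11.2059.
(3,3): S=50.2268. Δ = (V_up−V_dn)/(S_up−S_dn) = (42.3126−19.7106)/(53.7426−31.1406) = 1.0000. V = [p*·42.3126 + (1−p*)·19.7106]/1.02 = 39.0209. B = V − Δ·S = -11.2059.
(2,0): S=15.7604. Δ = (V_up−V_dn)/(S_up−S_dn) = (5.7639−0.0000)/(16.8636−9.7714) = 0.8127. V = [p*·5.7639 + (1−p*)·0.0000]/1.02 = 5.0230. B = V − Δ·S = -7.7857.
(2,1): S=27.1994. Δ = (V_up−V_dn)/(S_up−S_dn) = (17.8975−5.7639)/(29.1034−16.8636) = 0.9913. V = [p*·17.8975 + (1−p*)·5.7639]/1.02 = 16.2248. B = V − Δ·S = -10.7387.
(2,2): S=46.9409. Δ = (V_up−V_dn)/(S_up−S_dn) = (39.0209−17.8975)/(50.2268−29.1034) = 1.0000. V = [p*·39.0209 + (1−p*)·17.8975]/1.02 = 35.9547. B = V − Δ·S = -10.9862.
(1,0): S=25.4200. Δ = (V_up−V_dn)/(S_up−S_dn) = (16.2248−5.0230)/(27.1994−15.7604) = 0.9793. V = [p*·16.2248 + (1−p*)·5.0230]/1.02 = 14.6864. B = V − Δ·S = -10.2064.
(1,1): S=43.8700. Δ = (V_up−V_dn)/(S_up−S_dn) = (35.9547−16.2248)/(46.9409−27.1994) = 0.9994. V = [p*·35.9547 + (1−p*)·16.2248]/1.02 = 33.1005. B = V − Δ·S = -10.7438.
(0,0): S=41.0000. Δ = (V_up−V_dn)/(S_up−S_dn) = (33.1005−14.6864)/(43.8700−25.4200) = 0.9981. V = [p*·33.1005 + (1−p*)·14.6864]/1.02 = 30.4456. B = V − Δ·S = -10.4746.
Check: Δ(0,0)·S0 + B(0,0) = 30.4456 = V0.

(0,0): Delta=0.9981 Bond=-10.4746
(1,0): Delta=0.9793 Bond=-10.2064
(1,1): Delta=0.9994 Bond=-10.7438
(2,0): Delta=0.8127 Bond=-7.7857
(2,1): Delta=0.9913 Bond=-10.7387
(2,2): Delta=1.0000 Bond=-10.9862
(3,0): Delta=0.0000 Bond=0.0000
(3,1): Delta=0.8716 Bond=-8.9341
(3,2): Delta=1.0000 Bond=-11.2059
(3,3): Delta=1.0000 Bond=-11.2059
V0=30.4456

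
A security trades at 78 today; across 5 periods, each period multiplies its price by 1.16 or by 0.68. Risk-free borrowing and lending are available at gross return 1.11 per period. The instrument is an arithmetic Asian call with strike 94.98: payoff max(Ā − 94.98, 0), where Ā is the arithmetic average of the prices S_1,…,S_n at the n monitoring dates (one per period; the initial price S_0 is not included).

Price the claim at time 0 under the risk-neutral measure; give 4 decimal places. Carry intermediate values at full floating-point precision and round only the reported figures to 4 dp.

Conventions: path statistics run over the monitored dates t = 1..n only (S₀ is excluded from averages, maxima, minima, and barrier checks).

price = 10.8913

With p* = (R−d)/(u−d) = 0.8958, sum probability × payoff across the paths and divide by R^5.
Enumerate all 2^5 = 32 price paths (U = up ×1.16, D = down ×0.68); each path with k up-moves has probability p*^k·(1−p*)^(5−k).
DDDDD: Ā=28.3302, payoff=0.0000, prob=0.000012
UDDDD: Ā=48.3280, payoff=0.0000, prob=0.000105
DUDDD: Ā=40.8400, payoff=0.0000, prob=0.000105
UUDDD: Ā=69.6682, payoff=0.0000, prob=0.000907
DDUDD: Ā=35.7482, payoff=0.0000, prob=0.000105
UDUDD: Ā=60.9822, payoff=0.0000, prob=0.000907
DUUDD: Ā=53.4942, payoff=0.0000, prob=0.000907
UUUDD: Ā=91.2548, payoff=0.0000, prob=0.007801
DDDUD: Ā=32.2857, payoff=0.0000, prob=0.000105
UDDUD: Ā=55.0756, payoff=0.0000, prob=0.000907
DUDUD: Ā=47.5876, payoff=0.0000, prob=0.000907
UUDUD: Ā=81.1789, payoff=0.0000, prob=0.007801
DDUUD: Ā=42.4958, payoff=0.0000, prob=0.000907
UDUUD: Ā=72.4928, payoff=0.0000, prob=0.007801
DUUUD: Ā=65.0048, payoff=0.0000, prob=0.007801
UUUUD: Ā=110.8906, payoff=15.9106, prob=0.067087
DDDDU: Ā=29.9312, payoff=0.0000, prob=0.000105
UDDDU: Ā=51.0592, payoff=0.0000, prob=0.000907
DUDDU: Ā=43.5712, payoff=0.0000, prob=0.000907
UUDDU: Ā=74.3273, payoff=0.0000, prob=0.007801
DDUDU: Ā=38.4793, payoff=0.0000, prob=0.000907
UDUDU: Ā=65.6412, payoff=0.0000, prob=0.007801
DUUDU: Ā=58.1532, payoff=0.0000, prob=0.007801
UUUDU: Ā=99.2026, payoff=4.2226, prob=0.067087
DDDUU: Ā=35.0169, payoff=0.0000, prob=0.000907
UDDUU: Ā=59.7347, payoff=0.0000, prob=0.007801
DUDUU: Ā=52.2467, payoff=0.0000, prob=0.007801
UUDUU: Ā=89.1267, payoff=0.0000, prob=0.067087
DDUUU: Ā=47.1549, payoff=0.0000, prob=0.007801
UDUUU: Ā=80.4407, payoff=0.0000, prob=0.067087
DUUUU: Ā=72.9527, payoff=0.0000, prob=0.067087
UUUUU: Ā=124.4486, payoff=29.4686, prob=0.576947
Price = Σ prob·payoff / R^5 = 18.352522 / 1.685058 = 10.8913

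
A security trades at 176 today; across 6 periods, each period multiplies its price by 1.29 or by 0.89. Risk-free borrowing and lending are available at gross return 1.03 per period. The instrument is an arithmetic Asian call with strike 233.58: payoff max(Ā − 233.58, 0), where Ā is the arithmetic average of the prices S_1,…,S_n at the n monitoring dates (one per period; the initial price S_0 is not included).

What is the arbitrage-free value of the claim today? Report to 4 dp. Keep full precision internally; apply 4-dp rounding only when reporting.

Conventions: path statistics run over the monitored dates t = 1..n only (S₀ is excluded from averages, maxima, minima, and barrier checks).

price = 9.4164

Set p* = 0.3500 (from d < R < u); the path-dependent value is the discounted p*-expectation over all price paths.
Enumerate all 2^6 = 64 price paths (U = up ×1.29, D = down ×0.89); each path with k up-moves has probability p*^k·(1−p*)^(6−k).
DDDDDD: Ā=119.3831, payoff=0.0000, prob=0.075419
UDDDDD: Ā=173.0384, payoff=0.0000, prob=0.040610
DUDDDD: Ā=161.3051, payoff=0.0000, prob=0.040610
UUDDDD: Ā=233.8018, payoff=0.2218, prob=0.021867
DDUDDD: Ā=150.8624, payoff=0.0000, prob=0.040610
UDUDDD: Ā=218.6658, payoff=0.0000, prob=0.021867
DUUDDD: Ā=206.9324, payoff=0.0000, prob=0.021867
UUUDDD: Ā=299.9358, payoff=66.3558, prob=0.011775
DDDUDD: Ā=141.5685, payoff=0.0000, prob=0.040610
UDDUDD: Ā=205.1947, payoff=0.0000, prob=0.021867
DUDUDD: Ā=193.4614, payoff=0.0000, prob=0.021867
UUDUDD: Ā=280.4104, payoff=46.8304, prob=0.011775
DDUUDD: Ā=183.0187, payoff=0.0000, prob=0.021867
UDUUDD: Ā=265.2744, payoff=31.6944, prob=0.011775
DUUUDD: Ā=253.5410, payoff=19.9610, prob=0.011775
UUUUDD: Ā=367.4920, payoff=133.9120, prob=0.006340
DDDDUD: Ā=133.2968, payoff=0.0000, prob=0.040610
UDDDUD: Ā=193.2055, payoff=0.0000, prob=0.021867
DUDDUD: Ā=181.4722, payoff=0.0000, prob=0.021867
UUDDUD: Ā=263.0327, payoff=29.4527, prob=0.011775
DDUDUD: Ā=171.0295, payoff=0.0000, prob=0.021867
UDUDUD: Ā=247.8967, payoff=14.3167, prob=0.011775
DUUDUD: Ā=236.1634, payoff=2.5834, prob=0.011775
UUUDUD: Ā=342.3042, payoff=108.7242, prob=0.006340
DDDUUD: Ā=161.7355, payoff=0.0000, prob=0.021867
UDDUUD: Ā=234.4257, payoff=0.8457, prob=0.011775
DUDUUD: Ā=222.6923, payoff=0.0000, prob=0.011775
UUDUUD: Ā=322.7788, payoff=89.1988, prob=0.006340
DDUUUD: Ā=212.2497, payoff=0.0000, prob=0.011775
UDUUUD: Ā=307.6428, payoff=74.0628, prob=0.006340
DUUUUD: Ā=295.9094, payoff=62.3294, prob=0.006340
UUUUUD: Ā=428.9025, payoff=195.3225, prob=0.003414
DDDDDU: Ā=125.9351, payoff=0.0000, prob=0.040610
UDDDDU: Ā=182.5351, payoff=0.0000, prob=0.021867
DUDDDU: Ā=170.8018, payoff=0.0000, prob=0.021867
UUDDDU: Ā=247.5666, payoff=13.9866, prob=0.011775
DDUDDU: Ā=160.3591, payoff=0.0000, prob=0.021867
UDUDDU: Ā=232.4306, payoff=0.0000, prob=0.011775
DUUDDU: Ā=220.6973, payoff=0.0000, prob=0.011775
UUUDDU: Ā=319.8871, payoff=86.3071, prob=0.006340
DDDUDU: Ā=151.0651, payoff=0.0000, prob=0.021867
UDDUDU: Ā=218.9596, payoff=0.0000, prob=0.011775
DUDUDU: Ā=207.2262, payoff=0.0000, prob=0.011775
UUDUDU: Ā=300.3616, payoff=66.7816, prob=0.006340
DDUUDU: Ā=196.7836, payoff=0.0000, prob=0.011775
UDUUDU: Ā=285.2256, payoff=51.6456, prob=0.006340
DUUUDU: Ā=273.4923, payoff=39.9123, prob=0.006340
UUUUDU: Ā=396.4102, payoff=162.8302, prob=0.003414
DDDDUU: Ā=142.7935, payoff=0.0000, prob=0.021867
UDDDUU: Ā=206.9703, payoff=0.0000, prob=0.011775
DUDDUU: Ā=195.2370, payoff=0.0000, prob=0.011775
UUDDUU: Ā=282.9840, payoff=49.4040, prob=0.006340
DDUDUU: Ā=184.7943, payoff=0.0000, prob=0.011775
UDUDUU: Ā=267.8480, payoff=34.2680, prob=0.006340
DUUDUU: Ā=256.1146, payoff=22.5346, prob=0.006340
UUUDUU: Ā=371.2224, payoff=137.6424, prob=0.003414
DDDUUU: Ā=175.5004, payoff=0.0000, prob=0.011775
UDDUUU: Ā=254.3769, payoff=20.7969, prob=0.006340
DUDUUU: Ā=242.6436, payoff=9.0636, prob=0.006340
UUDUUU: Ā=351.6969, payoff=118.1169, prob=0.003414
DDUUUU: Ā=232.2009, payoff=0.0000, prob=0.006340
UDUUUU: Ā=336.5609, payoff=102.9809, prob=0.003414
DUUUUU: Ā=324.8276, payoff=91.2476, prob=0.003414
UUUUUU: Ā=470.8175, payoff=237.2375, prob=0.001838
Price = Σ prob·payoff / R^6 = 11.243649 / 1.194052 = 9.4164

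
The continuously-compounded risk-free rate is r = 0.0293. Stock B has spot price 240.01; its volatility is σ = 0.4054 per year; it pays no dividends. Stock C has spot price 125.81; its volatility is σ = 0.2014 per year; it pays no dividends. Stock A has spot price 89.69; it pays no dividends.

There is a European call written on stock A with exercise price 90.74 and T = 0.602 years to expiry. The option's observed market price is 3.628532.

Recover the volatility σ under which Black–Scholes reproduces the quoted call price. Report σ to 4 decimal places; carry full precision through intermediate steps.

sigma = 0.1212

At σ = 0.1212 the Black–Scholes value reproduces the quote:
σ√T = 0.1212·√0.602 = 0.094037
d₁ = (ln(S/K) + (r+σ²/2)T) / (σ√T) = (ln(89.69/90.74) + (0.0293+0.1212²/2)·0.602) / 0.094037 = (-0.011639 + 0.022060) / 0.094037 = 0.110819
d₂ = d₁ − σ√T = 0.110819 − 0.094037 = 0.016781
e^{−rT} = 0.982516
N(d₁) = 0.544120,  N(d₂) = 0.506695
V = S·N(d₁) − K·e^{−rT}·N(d₂) = 48.802125 − 45.173593 = 3.628532 (matching the quote); vega is positive throughout, so no other σ reproduces this price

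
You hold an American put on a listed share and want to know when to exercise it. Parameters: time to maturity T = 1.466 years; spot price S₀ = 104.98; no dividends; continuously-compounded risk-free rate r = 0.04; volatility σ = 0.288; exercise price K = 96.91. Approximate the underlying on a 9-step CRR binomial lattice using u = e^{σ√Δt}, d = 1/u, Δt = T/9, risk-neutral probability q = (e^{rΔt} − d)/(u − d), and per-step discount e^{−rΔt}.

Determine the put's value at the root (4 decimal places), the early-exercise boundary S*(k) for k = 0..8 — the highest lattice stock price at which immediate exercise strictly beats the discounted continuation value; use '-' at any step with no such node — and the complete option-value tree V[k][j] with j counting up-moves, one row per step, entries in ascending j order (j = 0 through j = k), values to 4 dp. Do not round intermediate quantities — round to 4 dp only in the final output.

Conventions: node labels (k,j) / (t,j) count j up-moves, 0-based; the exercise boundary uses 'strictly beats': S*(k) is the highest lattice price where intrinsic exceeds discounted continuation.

price = 8.3498
boundary = - - - - 65.9455 58.7090 65.9455 74.0739 83.2043
tree:
8.3498
12.1266 4.6677
17.1299 7.2627 2.1237
23.4435 11.0162 3.5897 0.6798
30.9645 16.2002 5.9563 1.2609 0.1054
38.2010 22.9327 9.6538 2.3225 0.2117 0.0000
44.6434 30.9645 15.1700 4.2426 0.4254 0.0000 0.0000
50.3788 38.2010 22.8361 7.6729 0.8546 0.0000 0.0000 0.0000
55.4849 44.6434 30.9645 13.7057 1.7171 0.0000 0.0000 0.0000 0.0000
60.0307 50.3788 38.2010 22.8361 3.4499 0.0000 0.0000 0.0000 0.0000 0.0000

params: Δt=0.16289 u=1.12326 d=0.89027 q=0.49903 e^(-rΔt)=0.99351
t_9 payoffs: 60.0307 50.3788 38.2010 22.8361 3.4499 0.0000 0.0000 0.0000 0.0000 0.0000
t_8: node(8,0) S=41.4251 payoff=55.4849 vs cont=54.8555 → 55.4849 [stop]  node(8,1) S=52.2666 payoff=44.6434 vs cont=44.0140 → 44.6434 [stop]  node(8,2) S=65.9455 payoff=30.9645 vs cont=30.3351 → 30.9645 [stop]  node(8,3) S=83.2043 payoff=13.7057 vs cont=13.0763 → 13.7057 [stop]  node(8,4) S=104.9800 payoff=0.0000 vs cont=1.7171 → 1.7171 [wait]  node(8,5) S=132.4547 payoff=0.0000 vs cont=0.0000 → 0.0000 [wait]  node(8,6) S=167.1199 payoff=0.0000 vs cont=0.0000 → 0.0000 [wait]  node(8,7) S=210.8574 payoff=0.0000 vs cont=0.0000 → 0.0000 [wait]  node(8,8) S=266.0416 payoff=0.0000 vs cont=0.0000 → 0.0000 [wait]  ⇒ S*(8)=83.2043
t_7: node(7,0) S=46.5312 payoff=50.3788 vs cont=49.7495 → 50.3788 [stop]  node(7,1) S=58.7090 payoff=38.2010 vs cont=37.5716 → 38.2010 [stop]  node(7,2) S=74.0739 payoff=22.8361 vs cont=22.2067 → 22.8361 [stop]  node(7,3) S=93.4601 payoff=3.4499 vs cont=7.6729 → 7.6729 [wait]  node(7,4) S=117.9199 payoff=0.0000 vs cont=0.8546 → 0.8546 [wait]  node(7,5) S=148.7811 payoff=0.0000 vs cont=0.0000 → 0.0000 [wait]  node(7,6) S=187.7191 payoff=0.0000 vs cont=0.0000 → 0.0000 [wait]  node(7,7) S=236.8477 payoff=0.0000 vs cont=0.0000 → 0.0000 [wait]  ⇒ S*(7)=74.0739
t_6: node(6,0) S=52.2666 payoff=44.6434 vs cont=44.0140 → 44.6434 [stop]  node(6,1) S=65.9455 payoff=30.9645 vs cont=30.3351 → 30.9645 [stop]  node(6,2) S=83.2043 payoff=13.7057 vs cont=15.1700 → 15.1700 [wait]  node(6,3) S=104.9800 payoff=0.0000 vs cont=4.2426 → 4.2426 [wait]  node(6,4) S=132.4547 payoff=0.0000 vs cont=0.4254 → 0.4254 [wait]  node(6,5) S=167.1199 payoff=0.0000 vs cont=0.0000 → 0.0000 [wait]  node(6,6) S=210.8574 payoff=0.0000 vs cont=0.0000 → 0.0000 [wait]  ⇒ S*(6)=65.9455
t_5: node(5,0) S=58.7090 payoff=38.2010 vs cont=37.5716 → 38.2010 [stop]  node(5,1) S=74.0739 payoff=22.8361 vs cont=22.9327 → 22.9327 [wait]  node(5,2) S=93.4601 payoff=3.4499 vs cont=9.6538 → 9.6538 [wait]  node(5,3) S=117.9199 payoff=0.0000 vs cont=2.3225 → 2.3225 [wait]  node(5,4) S=148.7811 payoff=0.0000 vs cont=0.2117 → 0.2117 [wait]  node(5,5) S=187.7191 payoff=0.0000 vs cont=0.0000 → 0.0000 [wait]  ⇒ S*(5)=58.7090
t_4: node(4,0) S=65.9455 payoff=30.9645 vs cont=30.3830 → 30.9645 [stop]  node(4,1) S=83.2043 payoff=13.7057 vs cont=16.2002 → 16.2002 [wait]  node(4,2) S=104.9800 payoff=0.0000 vs cont=5.9563 → 5.9563 [wait]  node(4,3) S=132.4547 payoff=0.0000 vs cont=1.2609 → 1.2609 [wait]  node(4,4) S=167.1199 payoff=0.0000 vs cont=0.1054 → 0.1054 [wait]  ⇒ S*(4)=65.9455
t_3: node(3,0) S=74.0739 payoff=22.8361 vs cont=23.4435 → 23.4435 [wait]  node(3,1) S=93.4601 payoff=3.4499 vs cont=11.0162 → 11.0162 [wait]  node(3,2) S=117.9199 payoff=0.0000 vs cont=3.5897 → 3.5897 [wait]  node(3,3) S=148.7811 payoff=0.0000 vs cont=0.6798 → 0.6798 [wait]  ⇒ S*(3)=-
t_2: node(2,0) S=83.2043 payoff=13.7057 vs cont=17.1299 → 17.1299 [wait]  node(2,1) S=104.9800 payoff=0.0000 vs cont=7.2627 → 7.2627 [wait]  node(2,2) S=132.4547 payoff=0.0000 vs cont=2.1237 → 2.1237 [wait]  ⇒ S*(2)=-
t_1: node(1,0) S=93.4601 payoff=3.4499 vs cont=12.1266 → 12.1266 [wait]  node(1,1) S=117.9199 payoff=0.0000 vs cont=4.6677 → 4.6677 [wait]  ⇒ S*(1)=-
t_0: node(0,0) S=104.9800 payoff=0.0000 vs cont=8.3498 → 8.3498 [wait]  ⇒ S*(0)=-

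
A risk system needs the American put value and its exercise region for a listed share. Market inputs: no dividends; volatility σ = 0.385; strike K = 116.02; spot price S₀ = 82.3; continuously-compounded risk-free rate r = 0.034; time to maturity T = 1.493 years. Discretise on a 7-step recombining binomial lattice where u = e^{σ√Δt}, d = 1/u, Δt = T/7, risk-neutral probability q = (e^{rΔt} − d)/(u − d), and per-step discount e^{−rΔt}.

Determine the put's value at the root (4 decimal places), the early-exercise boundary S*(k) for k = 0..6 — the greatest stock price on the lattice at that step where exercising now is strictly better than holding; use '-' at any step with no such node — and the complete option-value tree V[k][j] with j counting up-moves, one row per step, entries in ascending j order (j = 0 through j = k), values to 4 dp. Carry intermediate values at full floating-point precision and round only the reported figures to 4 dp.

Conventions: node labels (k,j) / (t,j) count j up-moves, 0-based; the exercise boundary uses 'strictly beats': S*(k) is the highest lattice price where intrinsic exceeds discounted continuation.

Δt=0.21329, u=1.19459, d=0.83711, q=0.47602, disc=e^(-rΔt)=0.99277
k=7 terminal: V=max(K-S,0) → 92.3137 82.1899 67.7428 47.1261 17.7051 0.0000 0.0000 0.0000
k=6: j=0 S=28.3194 intr=87.7006 cont=86.8623 V=87.7006[EX]; j=1 S=40.4131 intr=75.6069 cont=74.7686 V=75.6069[EX]; j=2 S=57.6715 intr=58.3485 cont=57.5102 V=58.3485[EX]; j=3 S=82.3000 intr=33.7200 cont=32.8817 V=33.7200[EX]; j=4 S=117.4461 intr=0.0000 cont=9.2100 V=9.2100[hold]; j=5 S=167.6012 intr=0.0000 cont=0.0000 V=0.0000[hold]; j=6 S=239.1750 intr=0.0000 cont=0.0000 V=0.0000[hold]  S*(6)=82.3000
k=5: j=0 S=33.8301 intr=82.1899 cont=81.3516 V=82.1899[EX]; j=1 S=48.2772 intr=67.7428 cont=66.9045 V=67.7428[EX]; j=2 S=68.8939 intr=47.1261 cont=46.2878 V=47.1261[EX]; j=3 S=98.3149 intr=17.7051 cont=21.8933 V=21.8933[hold]; j=4 S=140.3000 intr=0.0000 cont=4.7910 V=4.7910[hold]; j=5 S=200.2149 intr=0.0000 cont=0.0000 V=0.0000[hold]  S*(5)=68.8939
k=4: j=0 S=40.4131 intr=75.6069 cont=74.7686 V=75.6069[EX]; j=1 S=57.6715 intr=58.3485 cont=57.5102 V=58.3485[EX]; j=2 S=82.3000 intr=33.7200 cont=34.8610 V=34.8610[hold]; j=3 S=117.4461 intr=0.0000 cont=13.6528 V=13.6528[hold]; j=4 S=167.6012 intr=0.0000 cont=2.4922 V=2.4922[hold]  S*(4)=57.6715
k=3: j=0 S=48.2772 intr=67.7428 cont=66.9045 V=67.7428[EX]; j=1 S=68.8939 intr=47.1261 cont=46.8270 V=47.1261[EX]; j=2 S=98.3149 intr=17.7051 cont=24.5864 V=24.5864[hold]; j=3 S=140.3000 intr=0.0000 cont=8.2798 V=8.2798[hold]  S*(3)=68.8939
k=2: j=0 S=57.6715 intr=58.3485 cont=57.5102 V=58.3485[EX]; j=1 S=82.3000 intr=33.7200 cont=36.1337 V=36.1337[hold]; j=2 S=117.4461 intr=0.0000 cont=16.7025 V=16.7025[hold]  S*(2)=57.6715
k=1: j=0 S=68.8939 intr=47.1261 cont=47.4285 V=47.4285[hold]; j=1 S=98.3149 intr=17.7051 cont=26.6897 V=26.6897[hold]  S*(1)=-
k=0: j=0 S=82.3000 intr=33.7200 cont=37.2850 V=37.2850[hold]  S*(0)=-

price = 37.2850
boundary = - - 57.6715 68.8939 57.6715 68.8939 82.3000
tree:
37.2850
47.4285 26.6897
58.3485 36.1337 16.7025
67.7428 47.1261 24.5864 8.2798
75.6069 58.3485 34.8610 13.6528 2.4922
82.1899 67.7428 47.1261 21.8933 4.7910 0.0000
87.7006 75.6069 58.3485 33.7200 9.2100 0.0000 0.0000
92.3137 82.1899 67.7428 47.1261 17.7051 0.0000 0.0000 0.0000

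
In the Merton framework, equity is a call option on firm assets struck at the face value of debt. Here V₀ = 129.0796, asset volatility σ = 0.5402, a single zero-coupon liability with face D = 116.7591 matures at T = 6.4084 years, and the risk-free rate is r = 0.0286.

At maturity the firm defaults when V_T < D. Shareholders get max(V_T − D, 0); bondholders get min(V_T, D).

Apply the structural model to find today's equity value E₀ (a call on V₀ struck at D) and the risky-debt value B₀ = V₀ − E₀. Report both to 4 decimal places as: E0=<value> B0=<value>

E0=74.2104 B0=54.8692

With assets at 129.0796 and a single debt payment of 116.7591 at 6.4084 years:
d₁ = [ln(V₀/D) + (r + σ²/2)T] / (σ√T)
   = [ln(129.0796/116.7591) + (0.0286 + 0.5·0.5402²)·6.4084] / (0.5402·√6.4084)
   = [0.100316 + 1.118317] / 1.367506 = 0.891136
d₂ = d₁ − σ√T = 0.891136 − 1.367506 = -0.476371
N(d₁) = 0.813572,  N(d₂) = 0.316905,  e^(−rT) = 0.832535
E₀ = V₀·N(d₁) − D·e^(−rT)·N(d₂)
   = 129.0796·0.813572 − 116.7591·0.832535·0.316905 = 74.210439
B₀ = V₀ − E₀ = 129.0796 − 74.210439 = 54.869161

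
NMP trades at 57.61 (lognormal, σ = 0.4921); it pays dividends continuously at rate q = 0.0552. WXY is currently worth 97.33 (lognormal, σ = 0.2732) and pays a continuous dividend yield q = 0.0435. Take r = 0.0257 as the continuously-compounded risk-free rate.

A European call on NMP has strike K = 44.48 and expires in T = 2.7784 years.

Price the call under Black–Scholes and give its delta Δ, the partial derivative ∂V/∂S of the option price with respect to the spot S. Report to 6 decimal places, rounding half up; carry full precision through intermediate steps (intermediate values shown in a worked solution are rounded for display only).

price = 18.772391
Δ = 0.629800

σ√T = 0.4921·√2.7784 = 0.820259
d₁ = (ln(S/K) + (r−q+σ²/2)T) / (σ√T) = (ln(57.61/44.48) + (0.0257−0.0552+0.4921²/2)·2.7784) / 0.820259 = (0.258657 + 0.254449) / 0.820259 = 0.625541
d₂ = d₁ − σ√T = 0.625541 − 0.820259 = -0.194717
e^{−rT} = 0.931085
e^{−qT} = 0.857814
N(d₁) = 0.734192,  N(d₂) = 0.422807
Call price V = S·e^{−qT}·N(d₁) − K·e^{−rT}·N(d₂) = 36.282806 − 17.510415 = 18.772391
Δ = e^{−qT}·N(d₁) = 0.629800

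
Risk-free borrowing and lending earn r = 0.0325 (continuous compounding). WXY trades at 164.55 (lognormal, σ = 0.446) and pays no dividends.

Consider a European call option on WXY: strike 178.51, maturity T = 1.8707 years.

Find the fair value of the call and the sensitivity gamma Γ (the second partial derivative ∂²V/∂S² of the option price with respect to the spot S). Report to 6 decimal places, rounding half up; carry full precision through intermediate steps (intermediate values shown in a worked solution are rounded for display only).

σ√T = 0.446·√1.8707 = 0.610010
d₁ = (ln(S/K) + (r+σ²/2)T) / (σ√T) = (ln(164.55/178.51) + (0.0325+0.446²/2)·1.8707) / 0.610010 = (-0.081430 + 0.246854) / 0.610010 = 0.271182
d₂ = d₁ − σ√T = 0.271182 − 0.610010 = -0.338828
e^{−rT} = 0.941014
N(d₁) = 0.606874,  N(d₂) = 0.367370
Call price V = S·N(d₁) − K·e^{−rT}·N(d₂) = 99.861190 − 61.710872 = 38.150318
φ(d₁) = (1/√(2π))·e^{−d₁²/2} = 0.384540
Γ = φ(d₁) / (S·σ·√T) = 0.003831

price = 38.150318
Γ = 0.003831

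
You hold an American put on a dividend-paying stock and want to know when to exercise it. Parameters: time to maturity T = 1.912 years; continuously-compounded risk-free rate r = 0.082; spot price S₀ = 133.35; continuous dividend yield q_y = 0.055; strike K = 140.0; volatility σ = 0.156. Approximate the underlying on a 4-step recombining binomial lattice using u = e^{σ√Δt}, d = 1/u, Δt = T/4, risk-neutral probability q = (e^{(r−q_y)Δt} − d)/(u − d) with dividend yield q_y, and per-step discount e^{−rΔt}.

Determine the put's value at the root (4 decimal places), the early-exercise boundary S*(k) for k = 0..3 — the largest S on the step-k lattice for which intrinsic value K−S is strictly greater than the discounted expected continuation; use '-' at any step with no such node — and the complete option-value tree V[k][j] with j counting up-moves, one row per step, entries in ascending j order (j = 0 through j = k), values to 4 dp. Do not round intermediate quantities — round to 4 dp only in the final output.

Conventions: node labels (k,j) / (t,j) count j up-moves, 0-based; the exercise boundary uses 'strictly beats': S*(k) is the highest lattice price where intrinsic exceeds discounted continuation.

Δt=0.47800, u=1.11389, d=0.89776, q=0.53316, disc=e^(-rΔt)=0.96156
k=4 terminal: V=max(K-S,0) → 53.3776 32.5239 6.6500 0.0000 0.0000
k=3: j=0 S=96.4875 intr=43.5125 cont=40.6348 V=43.5125[EX]; j=1 S=119.7160 intr=20.2840 cont=18.0090 V=20.2840[EX]; j=2 S=148.5367 intr=0.0000 cont=2.9851 V=2.9851[hold]; j=3 S=184.2956 intr=0.0000 cont=0.0000 V=0.0000[hold]  S*(3)=119.7160
k=2: j=0 S=107.4761 intr=32.5239 cont=29.9314 V=32.5239[EX]; j=1 S=133.3500 intr=6.6500 cont=10.6357 V=10.6357[hold]; j=2 S=165.4529 intr=0.0000 cont=1.3400 V=1.3400[hold]  S*(2)=107.4761
k=1: j=0 S=119.7160 intr=20.2840 cont=20.0523 V=20.2840[EX]; j=1 S=148.5367 intr=0.0000 cont=5.4612 V=5.4612[hold]  S*(1)=119.7160
k=0: j=0 S=133.3500 intr=6.6500 cont=11.9051 V=11.9051[hold]  S*(0)=-

price = 11.9051
boundary = - 119.7160 107.4761 119.7160
tree:
11.9051
20.2840 5.4612
32.5239 10.6357 1.3400
43.5125 20.2840 2.9851 0.0000
53.3776 32.5239 6.6500 0.0000 0.0000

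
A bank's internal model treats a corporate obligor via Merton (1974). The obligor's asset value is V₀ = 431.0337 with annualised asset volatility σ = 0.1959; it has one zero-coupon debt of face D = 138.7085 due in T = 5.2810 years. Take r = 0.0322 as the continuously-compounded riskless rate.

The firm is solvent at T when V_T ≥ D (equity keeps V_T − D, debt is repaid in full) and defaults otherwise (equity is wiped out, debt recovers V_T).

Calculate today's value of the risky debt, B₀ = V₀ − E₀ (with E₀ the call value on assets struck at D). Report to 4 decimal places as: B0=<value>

B0=116.9636

Apply the equity-as-call identities (strike 138.7085, horizon 5.2810 years):
d₁ = [ln(V₀/D) + (r + σ²/2)T] / (σ√T)
   = [ln(431.0337/138.7085) + (0.0322 + 0.5·0.1959²)·5.2810] / (0.1959·√5.2810)
   = [1.133812 + 0.271382] / 0.450187 = 3.121359
d₂ = d₁ − σ√T = 3.121359 − 0.450187 = 2.671172
N(d₁) = 0.999100,  N(d₂) = 0.996221,  e^(−rT) = 0.843624
E₀ = V₀·N(d₁) − D·e^(−rT)·N(d₂)
   = 431.0337·0.999100 − 138.7085·0.843624·0.996221 = 314.070139
B₀ = V₀ − E₀ = 431.0337 − 314.070139 = 116.963561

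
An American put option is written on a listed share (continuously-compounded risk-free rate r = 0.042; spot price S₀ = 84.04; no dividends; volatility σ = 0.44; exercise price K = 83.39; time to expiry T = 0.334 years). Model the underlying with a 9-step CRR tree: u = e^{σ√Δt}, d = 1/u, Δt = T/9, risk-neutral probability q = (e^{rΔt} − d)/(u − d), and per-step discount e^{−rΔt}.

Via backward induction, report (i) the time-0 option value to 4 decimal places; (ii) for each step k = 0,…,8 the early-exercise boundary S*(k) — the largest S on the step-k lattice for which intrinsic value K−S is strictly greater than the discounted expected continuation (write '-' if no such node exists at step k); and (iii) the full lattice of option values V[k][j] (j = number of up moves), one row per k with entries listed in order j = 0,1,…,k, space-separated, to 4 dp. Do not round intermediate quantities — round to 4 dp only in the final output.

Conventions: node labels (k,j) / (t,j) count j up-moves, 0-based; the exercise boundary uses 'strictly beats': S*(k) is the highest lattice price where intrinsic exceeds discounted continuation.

Δt=0.03711, u=1.08846, d=0.91873, q=0.48801, disc=e^(-rΔt)=0.99844
k=9 terminal: V=max(K-S,0) → 44.1997 36.9596 28.3820 18.2196 6.1799 0.0000 0.0000 0.0000 0.0000 0.0000
k=8: j=0 S=42.6570 intr=40.7330 cont=40.6031 V=40.7330[EX]; j=1 S=50.5376 intr=32.8524 cont=32.7226 V=32.8524[EX]; j=2 S=59.8740 intr=23.5160 cont=23.3861 V=23.5160[EX]; j=3 S=70.9353 intr=12.4547 cont=12.3249 V=12.4547[EX]; j=4 S=84.0400 intr=0.0000 cont=3.1591 V=3.1591[hold]; j=5 S=99.5657 intr=0.0000 cont=0.0000 V=0.0000[hold]; j=6 S=117.9598 intr=0.0000 cont=0.0000 V=0.0000[hold]; j=7 S=139.7519 intr=0.0000 cont=0.0000 V=0.0000[hold]; j=8 S=165.5700 intr=0.0000 cont=0.0000 V=0.0000[hold]  S*(8)=70.9353
k=7: j=0 S=46.4304 intr=36.9596 cont=36.8297 V=36.9596[EX]; j=1 S=55.0080 intr=28.3820 cont=28.2521 V=28.3820[EX]; j=2 S=65.1704 intr=18.2196 cont=18.0898 V=18.2196[EX]; j=3 S=77.2101 intr=6.1799 cont=7.9060 V=7.9060[hold]; j=4 S=91.4741 intr=0.0000 cont=1.6149 V=1.6149[hold]; j=5 S=108.3732 intr=0.0000 cont=0.0000 V=0.0000[hold]; j=6 S=128.3943 intr=0.0000 cont=0.0000 V=0.0000[hold]; j=7 S=152.1142 intr=0.0000 cont=0.0000 V=0.0000[hold]  S*(7)=65.1704
k=6: j=0 S=50.5376 intr=32.8524 cont=32.7226 V=32.8524[EX]; j=1 S=59.8740 intr=23.5160 cont=23.3861 V=23.5160[EX]; j=2 S=70.9353 intr=12.4547 cont=13.1659 V=13.1659[hold]; j=3 S=84.0400 intr=0.0000 cont=4.8283 V=4.8283[hold]; j=4 S=99.5657 intr=0.0000 cont=0.8255 V=0.8255[hold]; j=5 S=117.9598 intr=0.0000 cont=0.0000 V=0.0000[hold]; j=6 S=139.7519 intr=0.0000 cont=0.0000 V=0.0000[hold]  S*(6)=59.8740
k=5: j=0 S=55.0080 intr=28.3820 cont=28.2521 V=28.3820[EX]; j=1 S=65.1704 intr=18.2196 cont=18.4363 V=18.4363[hold]; j=2 S=77.2101 intr=6.1799 cont=9.0829 V=9.0829[hold]; j=3 S=91.4741 intr=0.0000 cont=2.8704 V=2.8704[hold]; j=4 S=108.3732 intr=0.0000 cont=0.4220 V=0.4220[hold]; j=5 S=128.3943 intr=0.0000 cont=0.0000 V=0.0000[hold]  S*(5)=55.0080
k=4: j=0 S=59.8740 intr=23.5160 cont=23.4917 V=23.5160[EX]; j=1 S=70.9353 intr=12.4547 cont=13.8501 V=13.8501[hold]; j=2 S=84.0400 intr=0.0000 cont=6.0417 V=6.0417[hold]; j=3 S=99.5657 intr=0.0000 cont=1.6730 V=1.6730[hold]; j=4 S=117.9598 intr=0.0000 cont=0.2157 V=0.2157[hold]  S*(4)=59.8740
k=3: j=0 S=65.1704 intr=18.2196 cont=18.7697 V=18.7697[hold]; j=1 S=77.2101 intr=6.1799 cont=10.0239 V=10.0239[hold]; j=2 S=91.4741 intr=0.0000 cont=3.9036 V=3.9036[hold]; j=3 S=108.3732 intr=0.0000 cont=0.9603 V=0.9603[hold]  S*(3)=-
k=2: j=0 S=70.9353 intr=12.4547 cont=14.4790 V=14.4790[hold]; j=1 S=84.0400 intr=0.0000 cont=7.0262 V=7.0262[hold]; j=2 S=99.5657 intr=0.0000 cont=2.4634 V=2.4634[hold]  S*(2)=-
k=1: j=0 S=77.2101 intr=6.1799 cont=10.8251 V=10.8251[hold]; j=1 S=91.4741 intr=0.0000 cont=4.7920 V=4.7920[hold]  S*(1)=-
k=0: j=0 S=84.0400 intr=0.0000 cont=7.8686 V=7.8686[hold]  S*(0)=-

price = 7.8686
boundary = - - - - 59.8740 55.0080 59.8740 65.1704 70.9353
tree:
7.8686
10.8251 4.7920
14.4790 7.0262 2.4634
18.7697 10.0239 3.9036 0.9603
23.5160 13.8501 6.0417 1.6730 0.2157
28.3820 18.4363 9.0829 2.8704 0.4220 0.0000
32.8524 23.5160 13.1659 4.8283 0.8255 0.0000 0.0000
36.9596 28.3820 18.2196 7.9060 1.6149 0.0000 0.0000 0.0000
40.7330 32.8524 23.5160 12.4547 3.1591 0.0000 0.0000 0.0000 0.0000
44.1997 36.9596 28.3820 18.2196 6.1799 0.0000 0.0000 0.0000 0.0000 0.0000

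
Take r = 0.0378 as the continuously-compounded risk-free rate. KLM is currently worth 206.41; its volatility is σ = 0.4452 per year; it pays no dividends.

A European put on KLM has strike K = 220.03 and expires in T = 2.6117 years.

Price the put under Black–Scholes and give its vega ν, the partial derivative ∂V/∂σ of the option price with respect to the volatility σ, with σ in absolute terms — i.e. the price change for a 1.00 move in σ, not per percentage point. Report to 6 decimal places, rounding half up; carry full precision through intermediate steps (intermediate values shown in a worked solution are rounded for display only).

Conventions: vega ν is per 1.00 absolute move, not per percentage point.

σ√T = 0.4452·√2.6117 = 0.719477
d₁ = (ln(S/K) + (r+σ²/2)T) / (σ√T) = (ln(206.41/220.03) + (0.0378+0.4452²/2)·2.6117) / 0.719477 = (-0.063899 + 0.357546) / 0.719477 = 0.408139
d₂ = d₁ − σ√T = 0.408139 − 0.719477 = -0.311338
e^{−rT} = 0.905994
N(−d₁) = 0.341586,  N(−d₂) = 0.622228
Put price V = K·e^{−rT}·N(−d₂) − S·N(−d₁) = 124.038662 − 70.506756 = 53.531907
φ(d₁) = (1/√(2π))·e^{−d₁²/2} = 0.367061
ν = S·φ(d₁)·√T = 122.442074

price = 53.531907
ν = 122.442074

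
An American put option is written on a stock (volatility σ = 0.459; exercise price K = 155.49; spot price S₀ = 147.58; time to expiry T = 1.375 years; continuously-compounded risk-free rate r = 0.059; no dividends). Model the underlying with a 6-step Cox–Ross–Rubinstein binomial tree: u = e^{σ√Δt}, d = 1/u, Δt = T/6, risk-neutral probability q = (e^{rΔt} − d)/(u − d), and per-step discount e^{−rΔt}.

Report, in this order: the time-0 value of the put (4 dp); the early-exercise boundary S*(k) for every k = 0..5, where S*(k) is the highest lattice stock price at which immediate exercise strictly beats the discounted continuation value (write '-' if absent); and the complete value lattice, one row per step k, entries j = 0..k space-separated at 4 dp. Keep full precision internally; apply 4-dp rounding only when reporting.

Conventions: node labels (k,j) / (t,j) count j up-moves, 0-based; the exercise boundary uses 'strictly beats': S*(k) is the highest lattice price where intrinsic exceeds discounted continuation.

price = 30.6332
boundary = - - 95.0983 76.3388 95.0983 118.4678
tree:
30.6332
43.8192 16.9945
60.3917 26.8299 6.6540
79.1512 41.1090 11.8790 1.0927
94.2101 60.3917 21.0589 2.1138 0.0000
106.2984 79.1512 37.0222 4.0891 0.0000 0.0000
116.0021 94.2101 60.3917 7.9100 0.0000 0.0000 0.0000

Δt=0.22917, u=1.24574, d=0.80274, q=0.47602, disc=e^(-rΔt)=0.98657
k=6 terminal: V=max(K-S,0) → 116.0021 94.2101 60.3917 7.9100 0.0000 0.0000 0.0000
k=5: j=0 S=49.1916 intr=106.2984 cont=104.2102 V=106.2984[EX]; j=1 S=76.3388 intr=79.1512 cont=77.0630 V=79.1512[EX]; j=2 S=118.4678 intr=37.0222 cont=34.9340 V=37.0222[EX]; j=3 S=183.8463 intr=0.0000 cont=4.0891 V=4.0891[hold]; j=4 S=285.3051 intr=0.0000 cont=0.0000 V=0.0000[hold]; j=5 S=442.7556 intr=0.0000 cont=0.0000 V=0.0000[hold]  S*(5)=118.4678
k=4: j=0 S=61.2799 intr=94.2101 cont=92.1219 V=94.2101[EX]; j=1 S=95.0983 intr=60.3917 cont=58.3035 V=60.3917[EX]; j=2 S=147.5800 intr=7.9100 cont=21.0589 V=21.0589[hold]; j=3 S=229.0246 intr=0.0000 cont=2.1138 V=2.1138[hold]; j=4 S=355.4158 intr=0.0000 cont=0.0000 V=0.0000[hold]  S*(4)=95.0983
k=3: j=0 S=76.3388 intr=79.1512 cont=77.0630 V=79.1512[EX]; j=1 S=118.4678 intr=37.0222 cont=41.1090 V=41.1090[hold]; j=2 S=183.8463 intr=0.0000 cont=11.8790 V=11.8790[hold]; j=3 S=285.3051 intr=0.0000 cont=1.0927 V=1.0927[hold]  S*(3)=76.3388
k=2: j=0 S=95.0983 intr=60.3917 cont=60.2227 V=60.3917[EX]; j=1 S=147.5800 intr=7.9100 cont=26.8299 V=26.8299[hold]; j=2 S=229.0246 intr=0.0000 cont=6.6540 V=6.6540[hold]  S*(2)=95.0983
k=1: j=0 S=118.4678 intr=37.0222 cont=43.8192 V=43.8192[hold]; j=1 S=183.8463 intr=0.0000 cont=16.9945 V=16.9945[hold]  S*(1)=-
k=0: j=0 S=147.5800 intr=7.9100 cont=30.6332 V=30.6332[hold]  S*(0)=-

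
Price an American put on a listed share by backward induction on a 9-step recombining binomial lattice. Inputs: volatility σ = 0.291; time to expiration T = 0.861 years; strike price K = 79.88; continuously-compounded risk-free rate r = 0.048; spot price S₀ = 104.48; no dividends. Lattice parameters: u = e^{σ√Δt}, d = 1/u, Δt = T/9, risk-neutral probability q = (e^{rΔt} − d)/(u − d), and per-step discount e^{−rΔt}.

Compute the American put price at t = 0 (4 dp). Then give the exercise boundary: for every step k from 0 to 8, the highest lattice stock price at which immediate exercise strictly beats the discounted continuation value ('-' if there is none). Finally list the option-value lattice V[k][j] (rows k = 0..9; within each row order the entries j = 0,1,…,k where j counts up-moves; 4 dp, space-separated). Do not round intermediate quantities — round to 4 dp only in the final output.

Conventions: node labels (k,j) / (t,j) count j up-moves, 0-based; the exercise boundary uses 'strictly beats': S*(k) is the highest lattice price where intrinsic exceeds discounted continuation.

params: Δt=0.09567 u=1.09418 d=0.91393 q=0.50305 e^(-rΔt)=0.99542
t_9 payoffs: 33.4039 24.2373 13.2627 0.1236 0.0000 0.0000 0.0000 0.0000 0.0000 0.0000
t_8: node(8,0) S=50.8533 payoff=29.0267 vs cont=28.6608 → 29.0267 [stop]  node(8,1) S=60.8832 payoff=18.9968 vs cont=18.6308 → 18.9968 [stop]  node(8,2) S=72.8914 payoff=6.9886 vs cont=6.6227 → 6.9886 [stop]  node(8,3) S=87.2679 payoff=0.0000 vs cont=0.0612 → 0.0612 [wait]  node(8,4) S=104.4800 payoff=0.0000 vs cont=0.0000 → 0.0000 [wait]  node(8,5) S=125.0869 payoff=0.0000 vs cont=0.0000 → 0.0000 [wait]  node(8,6) S=149.7581 payoff=0.0000 vs cont=0.0000 → 0.0000 [wait]  node(8,7) S=179.2953 payoff=0.0000 vs cont=0.0000 → 0.0000 [wait]  node(8,8) S=214.6581 payoff=0.0000 vs cont=0.0000 → 0.0000 [wait]  ⇒ S*(8)=72.8914
t_7: node(7,0) S=55.6427 payoff=24.2373 vs cont=23.8713 → 24.2373 [stop]  node(7,1) S=66.6173 payoff=13.2627 vs cont=12.8968 → 13.2627 [stop]  node(7,2) S=79.7564 payoff=0.1236 vs cont=3.4877 → 3.4877 [wait]  node(7,3) S=95.4869 payoff=0.0000 vs cont=0.0303 → 0.0303 [wait]  node(7,4) S=114.3201 payoff=0.0000 vs cont=0.0000 → 0.0000 [wait]  node(7,5) S=136.8677 payoff=0.0000 vs cont=0.0000 → 0.0000 [wait]  node(7,6) S=163.8625 payoff=0.0000 vs cont=0.0000 → 0.0000 [wait]  node(7,7) S=196.1815 payoff=0.0000 vs cont=0.0000 → 0.0000 [wait]  ⇒ S*(7)=66.6173
t_6: node(6,0) S=60.8832 payoff=18.9968 vs cont=18.6308 → 18.9968 [stop]  node(6,1) S=72.8914 payoff=6.9886 vs cont=8.3072 → 8.3072 [wait]  node(6,2) S=87.2679 payoff=0.0000 vs cont=1.7405 → 1.7405 [wait]  node(6,3) S=104.4800 payoff=0.0000 vs cont=0.0150 → 0.0150 [wait]  node(6,4) S=125.0869 payoff=0.0000 vs cont=0.0000 → 0.0000 [wait]  node(6,5) S=149.7581 payoff=0.0000 vs cont=0.0000 → 0.0000 [wait]  node(6,6) S=179.2953 payoff=0.0000 vs cont=0.0000 → 0.0000 [wait]  ⇒ S*(6)=60.8832
t_5: node(5,0) S=66.6173 payoff=13.2627 vs cont=13.5570 → 13.5570 [wait]  node(5,1) S=79.7564 payoff=0.1236 vs cont=4.9809 → 4.9809 [wait]  node(5,2) S=95.4869 payoff=0.0000 vs cont=0.8685 → 0.8685 [wait]  node(5,3) S=114.3201 payoff=0.0000 vs cont=0.0074 → 0.0074 [wait]  node(5,4) S=136.8677 payoff=0.0000 vs cont=0.0000 → 0.0000 [wait]  node(5,5) S=163.8625 payoff=0.0000 vs cont=0.0000 → 0.0000 [wait]  ⇒ S*(5)=-
t_4: node(4,0) S=72.8914 payoff=6.9886 vs cont=9.2005 → 9.2005 [wait]  node(4,1) S=87.2679 payoff=0.0000 vs cont=2.8988 → 2.8988 [wait]  node(4,2) S=104.4800 payoff=0.0000 vs cont=0.4333 → 0.4333 [wait]  node(4,3) S=125.0869 payoff=0.0000 vs cont=0.0037 → 0.0037 [wait]  node(4,4) S=149.7581 payoff=0.0000 vs cont=0.0000 → 0.0000 [wait]  ⇒ S*(4)=-
t_3: node(3,0) S=79.7564 payoff=0.1236 vs cont=6.0028 → 6.0028 [wait]  node(3,1) S=95.4869 payoff=0.0000 vs cont=1.6509 → 1.6509 [wait]  node(3,2) S=114.3201 payoff=0.0000 vs cont=0.2162 → 0.2162 [wait]  node(3,3) S=136.8677 payoff=0.0000 vs cont=0.0018 → 0.0018 [wait]  ⇒ S*(3)=-
t_2: node(2,0) S=87.2679 payoff=0.0000 vs cont=3.7961 → 3.7961 [wait]  node(2,1) S=104.4800 payoff=0.0000 vs cont=0.9249 → 0.9249 [wait]  node(2,2) S=125.0869 payoff=0.0000 vs cont=0.1078 → 0.1078 [wait]  ⇒ S*(2)=-
t_1: node(1,0) S=95.4869 payoff=0.0000 vs cont=2.3410 → 2.3410 [wait]  node(1,1) S=114.3201 payoff=0.0000 vs cont=0.5115 → 0.5115 [wait]  ⇒ S*(1)=-
t_0: node(0,0) S=104.4800 payoff=0.0000 vs cont=1.4142 → 1.4142 [wait]  ⇒ S*(0)=-

price = 1.4142
boundary = - - - - - - 60.8832 66.6173 72.8914
tree:
1.4142
2.3410 0.5115
3.7961 0.9249 0.1078
6.0028 1.6509 0.2162 0.0018
9.2005 2.8988 0.4333 0.0037 0.0000
13.5570 4.9809 0.8685 0.0074 0.0000 0.0000
18.9968 8.3072 1.7405 0.0150 0.0000 0.0000 0.0000
24.2373 13.2627 3.4877 0.0303 0.0000 0.0000 0.0000 0.0000
29.0267 18.9968 6.9886 0.0612 0.0000 0.0000 0.0000 0.0000 0.0000
33.4039 24.2373 13.2627 0.1236 0.0000 0.0000 0.0000 0.0000 0.0000 0.0000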